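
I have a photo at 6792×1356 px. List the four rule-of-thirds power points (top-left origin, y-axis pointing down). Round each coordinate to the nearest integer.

(2264, 452), (4528, 452), (2264, 904), (4528, 904)

One third of 6792 is 2264; one third of 1356 is 452.
Vertical third lines at x = 2264 and x = 4528; horizontal third lines at y = 452 and y = 904.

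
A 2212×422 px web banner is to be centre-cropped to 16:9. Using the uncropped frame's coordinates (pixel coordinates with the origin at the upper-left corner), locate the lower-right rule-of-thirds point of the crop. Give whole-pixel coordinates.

(1231, 281)

2212/422 > 16/9, so the 16:9 crop keeps the full height 422 and trims width to 422 × 16/9 = 750.22 px.
Left offset = (2212 − 750.22)/2 = 730.89 px; top offset = 0.
Lower-right is two-thirds across and two-thirds down within the crop:
x = 730.89 + 2 × 750.22/3 ≈ 1231; y = 0.00 + 2 × 422.00/3 ≈ 281.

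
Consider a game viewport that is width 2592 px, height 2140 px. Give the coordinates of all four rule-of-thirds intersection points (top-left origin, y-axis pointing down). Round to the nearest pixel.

One third of 2592 is 864; one third of 2140 is 713.33.
Vertical third lines at x = 864 and x = 1728; horizontal third lines at y = 713 and y = 1427.

(864, 713), (1728, 713), (864, 1427), (1728, 1427)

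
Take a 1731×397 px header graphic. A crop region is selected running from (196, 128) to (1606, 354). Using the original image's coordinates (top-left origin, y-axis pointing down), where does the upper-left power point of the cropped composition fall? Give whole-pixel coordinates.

x = 666 px, y = 203 px

Crop width = 1606 − 196 = 1410 px; one third is 470.00 px.
Crop height = 354 − 128 = 226 px; one third is 75.33 px.
The upper-left point is one-third across and one-third down within the crop:
x = 196 + 1 × 470.00 ≈ 666; y = 128 + 1 × 75.33 ≈ 203.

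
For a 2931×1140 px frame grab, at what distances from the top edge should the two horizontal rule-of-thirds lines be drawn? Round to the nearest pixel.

1140 / 3 = 380, so the horizontal lines sit at one and two thirds of 1140.

380 px and 760 px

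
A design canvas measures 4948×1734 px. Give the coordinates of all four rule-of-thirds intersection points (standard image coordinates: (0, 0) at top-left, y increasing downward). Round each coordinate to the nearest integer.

One third of 4948 is 1649.33; one third of 1734 is 578.
Vertical third lines at x = 1649 and x = 3299; horizontal third lines at y = 578 and y = 1156.

(1649, 578), (3299, 578), (1649, 1156), (3299, 1156)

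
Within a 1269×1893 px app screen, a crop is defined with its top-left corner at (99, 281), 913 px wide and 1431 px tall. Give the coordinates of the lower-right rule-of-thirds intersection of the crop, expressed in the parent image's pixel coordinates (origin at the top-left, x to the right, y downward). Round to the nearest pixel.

(708, 1235)

One third of the crop width 913 is 304.33 px.
One third of the crop height 1431 is 477.00 px.
The lower-right point is two-thirds across and two-thirds down within the crop:
x = 99 + 2 × 304.33 ≈ 708; y = 281 + 2 × 477.00 ≈ 1235.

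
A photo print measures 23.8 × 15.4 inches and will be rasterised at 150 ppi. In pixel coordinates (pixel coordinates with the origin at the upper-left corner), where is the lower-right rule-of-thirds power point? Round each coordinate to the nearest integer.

In pixels the canvas is 23.8 × 150 = 3570 wide and 15.4 × 150 = 2310 tall.
The lower-right point is two-thirds across and two-thirds down:
x = 2 × 3570/3 ≈ 2380; y = 2 × 2310/3 ≈ 1540.

(2380, 1540)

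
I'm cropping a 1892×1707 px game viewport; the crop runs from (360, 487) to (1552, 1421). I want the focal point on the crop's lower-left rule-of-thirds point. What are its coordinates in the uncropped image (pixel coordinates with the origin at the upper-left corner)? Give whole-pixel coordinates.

x = 757 px, y = 1110 px

Crop width = 1552 − 360 = 1192 px; one third is 397.33 px.
Crop height = 1421 − 487 = 934 px; one third is 311.33 px.
The lower-left point is one-third across and two-thirds down within the crop:
x = 360 + 1 × 397.33 ≈ 757; y = 487 + 2 × 311.33 ≈ 1110.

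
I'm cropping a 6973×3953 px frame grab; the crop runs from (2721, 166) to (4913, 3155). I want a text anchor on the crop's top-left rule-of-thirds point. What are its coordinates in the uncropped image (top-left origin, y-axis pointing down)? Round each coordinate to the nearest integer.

(3452, 1162)

Crop width = 4913 − 2721 = 2192 px; one third is 730.67 px.
Crop height = 3155 − 166 = 2989 px; one third is 996.33 px.
The top-left point is one-third across and one-third down within the crop:
x = 2721 + 1 × 730.67 ≈ 3452; y = 166 + 1 × 996.33 ≈ 1162.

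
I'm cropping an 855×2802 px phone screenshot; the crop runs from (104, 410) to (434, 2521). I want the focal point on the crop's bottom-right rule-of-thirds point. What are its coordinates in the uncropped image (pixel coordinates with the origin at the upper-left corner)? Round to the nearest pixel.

Crop width = 434 − 104 = 330 px; one third is 110.00 px.
Crop height = 2521 − 410 = 2111 px; one third is 703.67 px.
The bottom-right point is two-thirds across and two-thirds down within the crop:
x = 104 + 2 × 110.00 ≈ 324; y = 410 + 2 × 703.67 ≈ 1817.

x = 324 px, y = 1817 px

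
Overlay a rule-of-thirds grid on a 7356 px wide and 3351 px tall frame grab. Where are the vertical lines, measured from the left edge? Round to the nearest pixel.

x = 2452 px and x = 4904 px

7356 / 3 = 2452, so the vertical lines sit at one and two thirds of 7356.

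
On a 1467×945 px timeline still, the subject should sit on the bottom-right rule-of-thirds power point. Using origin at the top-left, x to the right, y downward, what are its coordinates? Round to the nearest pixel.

The bottom-right point sits two-thirds of the way across and two-thirds of the way down.
x = 2 × 1467/3 ≈ 978; y = 2 × 945/3 ≈ 630.

(978, 630)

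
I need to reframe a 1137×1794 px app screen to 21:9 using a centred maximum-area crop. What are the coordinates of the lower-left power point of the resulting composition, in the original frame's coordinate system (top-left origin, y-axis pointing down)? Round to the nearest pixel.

1137/1794 < 21/9, so the 21:9 crop keeps the full width 1137 and trims height to 1137 × 9/21 = 487.29 px.
Top offset = (1794 − 487.29)/2 = 653.36 px; left offset = 0.
Lower-left is one-third across and two-thirds down within the crop:
x = 0.00 + 1 × 1137.00/3 ≈ 379; y = 653.36 + 2 × 487.29/3 ≈ 978.

x = 379 px, y = 978 px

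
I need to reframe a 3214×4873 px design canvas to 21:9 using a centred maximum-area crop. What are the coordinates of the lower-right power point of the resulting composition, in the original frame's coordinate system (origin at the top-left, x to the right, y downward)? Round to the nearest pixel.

3214/4873 < 21/9, so the 21:9 crop keeps the full width 3214 and trims height to 3214 × 9/21 = 1377.43 px.
Top offset = (4873 − 1377.43)/2 = 1747.79 px; left offset = 0.
Lower-right is two-thirds across and two-thirds down within the crop:
x = 0.00 + 2 × 3214.00/3 ≈ 2143; y = 1747.79 + 2 × 1377.43/3 ≈ 2666.

(2143, 2666)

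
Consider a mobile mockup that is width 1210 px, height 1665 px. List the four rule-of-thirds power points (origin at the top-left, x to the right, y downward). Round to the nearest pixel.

One third of 1210 is 403.33; one third of 1665 is 555.
Vertical third lines at x = 403 and x = 807; horizontal third lines at y = 555 and y = 1110.

(403, 555), (807, 555), (403, 1110), (807, 1110)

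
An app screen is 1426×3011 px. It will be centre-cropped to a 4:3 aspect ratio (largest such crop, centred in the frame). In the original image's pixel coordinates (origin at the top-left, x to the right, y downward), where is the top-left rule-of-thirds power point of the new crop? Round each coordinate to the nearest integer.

1426/3011 < 4/3, so the 4:3 crop keeps the full width 1426 and trims height to 1426 × 3/4 = 1069.50 px.
Top offset = (3011 − 1069.50)/2 = 970.75 px; left offset = 0.
Top-left is one-third across and one-third down within the crop:
x = 0.00 + 1 × 1426.00/3 ≈ 475; y = 970.75 + 1 × 1069.50/3 ≈ 1327.

x = 475 px, y = 1327 px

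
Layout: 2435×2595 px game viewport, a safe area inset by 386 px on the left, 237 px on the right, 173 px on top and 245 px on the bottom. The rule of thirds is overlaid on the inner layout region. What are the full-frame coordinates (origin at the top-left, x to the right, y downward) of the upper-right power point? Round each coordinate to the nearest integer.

x = 1594 px, y = 899 px

Content width = 2435 − 386 − 237 = 1812 px; content height = 2595 − 173 − 245 = 2177 px.
Upper-right is two-thirds across and one-third down within the inner layout region.
x = 386 + 2 × 1812/3 = 386 + 1208.00 ≈ 1594
y = 173 + 1 × 2177/3 = 173 + 725.67 ≈ 899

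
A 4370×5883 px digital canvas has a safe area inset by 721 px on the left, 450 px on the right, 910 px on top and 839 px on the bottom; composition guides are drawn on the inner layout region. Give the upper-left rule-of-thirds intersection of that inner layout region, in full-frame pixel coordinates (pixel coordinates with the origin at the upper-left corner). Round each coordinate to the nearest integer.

Content width = 4370 − 721 − 450 = 3199 px; content height = 5883 − 910 − 839 = 4134 px.
Upper-left is one-third across and one-third down within the inner layout region.
x = 721 + 1 × 3199/3 = 721 + 1066.33 ≈ 1787
y = 910 + 1 × 4134/3 = 910 + 1378.00 ≈ 2288

(1787, 2288)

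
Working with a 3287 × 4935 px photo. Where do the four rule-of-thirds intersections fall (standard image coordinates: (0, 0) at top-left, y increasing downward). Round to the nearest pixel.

One third of 3287 is 1095.67; one third of 4935 is 1645.
Vertical third lines at x = 1096 and x = 2191; horizontal third lines at y = 1645 and y = 3290.

(1096, 1645), (2191, 1645), (1096, 3290), (2191, 3290)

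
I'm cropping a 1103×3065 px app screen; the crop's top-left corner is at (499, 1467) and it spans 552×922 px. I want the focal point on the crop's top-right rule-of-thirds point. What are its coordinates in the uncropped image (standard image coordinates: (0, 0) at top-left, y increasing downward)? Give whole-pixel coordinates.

(867, 1774)

One third of the crop width 552 is 184.00 px.
One third of the crop height 922 is 307.33 px.
The top-right point is two-thirds across and one-third down within the crop:
x = 499 + 2 × 184.00 ≈ 867; y = 1467 + 1 × 307.33 ≈ 1774.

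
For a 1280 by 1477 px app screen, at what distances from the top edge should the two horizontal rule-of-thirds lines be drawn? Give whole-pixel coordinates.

1477 / 3 = 492.33, so the horizontal lines sit at one and two thirds of 1477.

492 px and 985 px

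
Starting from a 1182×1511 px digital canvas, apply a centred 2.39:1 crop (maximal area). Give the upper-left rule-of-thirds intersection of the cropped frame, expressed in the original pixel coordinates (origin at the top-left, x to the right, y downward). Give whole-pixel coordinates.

x = 394 px, y = 673 px

1182/1511 < 2.39/1, so the 2.39:1 crop keeps the full width 1182 and trims height to 1182 × 1/2.39 = 494.56 px.
Top offset = (1511 − 494.56)/2 = 508.22 px; left offset = 0.
Upper-left is one-third across and one-third down within the crop:
x = 0.00 + 1 × 1182.00/3 ≈ 394; y = 508.22 + 1 × 494.56/3 ≈ 673.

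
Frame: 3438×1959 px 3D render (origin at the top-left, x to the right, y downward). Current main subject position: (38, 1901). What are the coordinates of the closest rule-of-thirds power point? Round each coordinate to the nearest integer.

Third lines: x ∈ {1146, 2292}, y ∈ {653, 1306}.
38 is closer to x = 1146; 1901 is closer to y = 1306.
So the nearest intersection is the lower-left power point.

x = 1146 px, y = 1306 px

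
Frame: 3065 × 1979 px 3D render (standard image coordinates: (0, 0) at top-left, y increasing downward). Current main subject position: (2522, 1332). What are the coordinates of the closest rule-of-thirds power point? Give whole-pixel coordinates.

Third lines: x ∈ {1022, 2043}, y ∈ {660, 1319}.
2522 is closer to x = 2043; 1332 is closer to y = 1319.
So the nearest intersection is the lower-right power point.

x = 2043 px, y = 1319 px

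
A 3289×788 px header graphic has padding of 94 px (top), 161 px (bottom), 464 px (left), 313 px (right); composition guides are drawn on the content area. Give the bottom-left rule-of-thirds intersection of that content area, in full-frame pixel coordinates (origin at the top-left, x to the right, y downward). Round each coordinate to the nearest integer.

Content width = 3289 − 464 − 313 = 2512 px; content height = 788 − 94 − 161 = 533 px.
Bottom-left is one-third across and two-thirds down within the content area.
x = 464 + 1 × 2512/3 = 464 + 837.33 ≈ 1301
y = 94 + 2 × 533/3 = 94 + 355.33 ≈ 449

x = 1301 px, y = 449 px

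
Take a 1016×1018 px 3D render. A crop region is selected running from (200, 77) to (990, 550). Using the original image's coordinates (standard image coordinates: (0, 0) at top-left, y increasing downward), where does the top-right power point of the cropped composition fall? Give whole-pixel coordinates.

(727, 235)

Crop width = 990 − 200 = 790 px; one third is 263.33 px.
Crop height = 550 − 77 = 473 px; one third is 157.67 px.
The top-right point is two-thirds across and one-third down within the crop:
x = 200 + 2 × 263.33 ≈ 727; y = 77 + 1 × 157.67 ≈ 235.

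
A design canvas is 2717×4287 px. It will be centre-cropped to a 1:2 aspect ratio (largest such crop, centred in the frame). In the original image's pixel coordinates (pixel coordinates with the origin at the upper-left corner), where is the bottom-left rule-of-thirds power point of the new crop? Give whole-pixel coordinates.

2717/4287 > 1/2, so the 1:2 crop keeps the full height 4287 and trims width to 4287 × 1/2 = 2143.50 px.
Left offset = (2717 − 2143.50)/2 = 286.75 px; top offset = 0.
Bottom-left is one-third across and two-thirds down within the crop:
x = 286.75 + 1 × 2143.50/3 ≈ 1001; y = 0.00 + 2 × 4287.00/3 ≈ 2858.

x = 1001 px, y = 2858 px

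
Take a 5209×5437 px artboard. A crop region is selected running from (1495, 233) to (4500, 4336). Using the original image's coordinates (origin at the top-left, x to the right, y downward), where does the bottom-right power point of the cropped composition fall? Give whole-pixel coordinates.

Crop width = 4500 − 1495 = 3005 px; one third is 1001.67 px.
Crop height = 4336 − 233 = 4103 px; one third is 1367.67 px.
The bottom-right point is two-thirds across and two-thirds down within the crop:
x = 1495 + 2 × 1001.67 ≈ 3498; y = 233 + 2 × 1367.67 ≈ 2968.

(3498, 2968)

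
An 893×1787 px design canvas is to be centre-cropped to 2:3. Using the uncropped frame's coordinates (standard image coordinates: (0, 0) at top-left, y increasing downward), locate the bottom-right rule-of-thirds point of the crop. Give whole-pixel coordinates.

x = 595 px, y = 1117 px

893/1787 < 2/3, so the 2:3 crop keeps the full width 893 and trims height to 893 × 3/2 = 1339.50 px.
Top offset = (1787 − 1339.50)/2 = 223.75 px; left offset = 0.
Bottom-right is two-thirds across and two-thirds down within the crop:
x = 0.00 + 2 × 893.00/3 ≈ 595; y = 223.75 + 2 × 1339.50/3 ≈ 1117.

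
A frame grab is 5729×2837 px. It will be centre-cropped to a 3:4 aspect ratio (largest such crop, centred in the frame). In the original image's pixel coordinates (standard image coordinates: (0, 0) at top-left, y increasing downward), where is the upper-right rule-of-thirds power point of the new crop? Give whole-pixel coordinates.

(3219, 946)

5729/2837 > 3/4, so the 3:4 crop keeps the full height 2837 and trims width to 2837 × 3/4 = 2127.75 px.
Left offset = (5729 − 2127.75)/2 = 1800.62 px; top offset = 0.
Upper-right is two-thirds across and one-third down within the crop:
x = 1800.62 + 2 × 2127.75/3 ≈ 3219; y = 0.00 + 1 × 2837.00/3 ≈ 946.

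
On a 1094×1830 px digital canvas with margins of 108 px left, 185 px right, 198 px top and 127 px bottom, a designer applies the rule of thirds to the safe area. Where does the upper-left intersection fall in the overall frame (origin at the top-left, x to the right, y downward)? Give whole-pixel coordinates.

Content width = 1094 − 108 − 185 = 801 px; content height = 1830 − 198 − 127 = 1505 px.
Upper-left is one-third across and one-third down within the safe area.
x = 108 + 1 × 801/3 = 108 + 267.00 ≈ 375
y = 198 + 1 × 1505/3 = 198 + 501.67 ≈ 700

x = 375 px, y = 700 px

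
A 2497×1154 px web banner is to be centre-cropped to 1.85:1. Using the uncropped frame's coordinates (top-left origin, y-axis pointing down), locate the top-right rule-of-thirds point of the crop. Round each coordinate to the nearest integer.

x = 1604 px, y = 385 px

2497/1154 > 1.85/1, so the 1.85:1 crop keeps the full height 1154 and trims width to 1154 × 1.85/1 = 2134.90 px.
Left offset = (2497 − 2134.90)/2 = 181.05 px; top offset = 0.
Top-right is two-thirds across and one-third down within the crop:
x = 181.05 + 2 × 2134.90/3 ≈ 1604; y = 0.00 + 1 × 1154.00/3 ≈ 385.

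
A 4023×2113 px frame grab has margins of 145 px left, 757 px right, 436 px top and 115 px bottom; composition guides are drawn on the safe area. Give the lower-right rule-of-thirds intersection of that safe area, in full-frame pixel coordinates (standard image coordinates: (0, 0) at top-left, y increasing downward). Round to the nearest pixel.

x = 2226 px, y = 1477 px

Content width = 4023 − 145 − 757 = 3121 px; content height = 2113 − 436 − 115 = 1562 px.
Lower-right is two-thirds across and two-thirds down within the safe area.
x = 145 + 2 × 3121/3 = 145 + 2080.67 ≈ 2226
y = 436 + 2 × 1562/3 = 436 + 1041.33 ≈ 1477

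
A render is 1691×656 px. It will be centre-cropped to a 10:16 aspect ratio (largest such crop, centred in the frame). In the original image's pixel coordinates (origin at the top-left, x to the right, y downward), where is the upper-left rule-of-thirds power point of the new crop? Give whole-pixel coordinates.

1691/656 > 10/16, so the 10:16 crop keeps the full height 656 and trims width to 656 × 10/16 = 410.00 px.
Left offset = (1691 − 410.00)/2 = 640.50 px; top offset = 0.
Upper-left is one-third across and one-third down within the crop:
x = 640.50 + 1 × 410.00/3 ≈ 777; y = 0.00 + 1 × 656.00/3 ≈ 219.

x = 777 px, y = 219 px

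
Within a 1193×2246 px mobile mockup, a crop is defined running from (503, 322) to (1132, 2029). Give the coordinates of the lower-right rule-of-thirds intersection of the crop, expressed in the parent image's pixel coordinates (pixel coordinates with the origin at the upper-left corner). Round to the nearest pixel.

x = 922 px, y = 1460 px

Crop width = 1132 − 503 = 629 px; one third is 209.67 px.
Crop height = 2029 − 322 = 1707 px; one third is 569.00 px.
The lower-right point is two-thirds across and two-thirds down within the crop:
x = 503 + 2 × 209.67 ≈ 922; y = 322 + 2 × 569.00 ≈ 1460.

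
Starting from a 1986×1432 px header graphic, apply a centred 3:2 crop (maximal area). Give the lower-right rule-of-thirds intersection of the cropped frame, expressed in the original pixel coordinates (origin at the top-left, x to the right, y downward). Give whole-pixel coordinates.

1986/1432 < 3/2, so the 3:2 crop keeps the full width 1986 and trims height to 1986 × 2/3 = 1324.00 px.
Top offset = (1432 − 1324.00)/2 = 54.00 px; left offset = 0.
Lower-right is two-thirds across and two-thirds down within the crop:
x = 0.00 + 2 × 1986.00/3 ≈ 1324; y = 54.00 + 2 × 1324.00/3 ≈ 937.

(1324, 937)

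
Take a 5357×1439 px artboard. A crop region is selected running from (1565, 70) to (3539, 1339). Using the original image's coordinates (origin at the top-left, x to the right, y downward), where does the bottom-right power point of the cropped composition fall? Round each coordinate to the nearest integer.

x = 2881 px, y = 916 px

Crop width = 3539 − 1565 = 1974 px; one third is 658.00 px.
Crop height = 1339 − 70 = 1269 px; one third is 423.00 px.
The bottom-right point is two-thirds across and two-thirds down within the crop:
x = 1565 + 2 × 658.00 ≈ 2881; y = 70 + 2 × 423.00 ≈ 916.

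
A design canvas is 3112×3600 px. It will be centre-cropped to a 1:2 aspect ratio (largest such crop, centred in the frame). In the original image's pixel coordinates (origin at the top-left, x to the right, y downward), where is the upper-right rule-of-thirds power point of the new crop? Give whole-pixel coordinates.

x = 1856 px, y = 1200 px

3112/3600 > 1/2, so the 1:2 crop keeps the full height 3600 and trims width to 3600 × 1/2 = 1800.00 px.
Left offset = (3112 − 1800.00)/2 = 656.00 px; top offset = 0.
Upper-right is two-thirds across and one-third down within the crop:
x = 656.00 + 2 × 1800.00/3 ≈ 1856; y = 0.00 + 1 × 3600.00/3 ≈ 1200.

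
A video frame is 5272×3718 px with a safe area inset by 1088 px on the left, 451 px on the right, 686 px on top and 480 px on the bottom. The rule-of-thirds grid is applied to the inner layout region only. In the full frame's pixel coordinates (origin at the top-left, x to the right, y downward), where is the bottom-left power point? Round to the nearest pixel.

Content width = 5272 − 1088 − 451 = 3733 px; content height = 3718 − 686 − 480 = 2552 px.
Bottom-left is one-third across and two-thirds down within the inner layout region.
x = 1088 + 1 × 3733/3 = 1088 + 1244.33 ≈ 2332
y = 686 + 2 × 2552/3 = 686 + 1701.33 ≈ 2387

(2332, 2387)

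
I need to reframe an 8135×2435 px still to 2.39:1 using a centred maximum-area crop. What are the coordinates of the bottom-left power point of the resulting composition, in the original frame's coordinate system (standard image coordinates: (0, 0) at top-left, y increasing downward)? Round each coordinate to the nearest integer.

8135/2435 > 2.39/1, so the 2.39:1 crop keeps the full height 2435 and trims width to 2435 × 2.39/1 = 5819.65 px.
Left offset = (8135 − 5819.65)/2 = 1157.67 px; top offset = 0.
Bottom-left is one-third across and two-thirds down within the crop:
x = 1157.67 + 1 × 5819.65/3 ≈ 3098; y = 0.00 + 2 × 2435.00/3 ≈ 1623.

(3098, 1623)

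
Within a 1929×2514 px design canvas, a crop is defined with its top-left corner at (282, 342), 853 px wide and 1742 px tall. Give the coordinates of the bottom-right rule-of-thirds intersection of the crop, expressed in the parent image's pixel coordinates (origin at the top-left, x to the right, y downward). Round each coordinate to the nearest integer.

One third of the crop width 853 is 284.33 px.
One third of the crop height 1742 is 580.67 px.
The bottom-right point is two-thirds across and two-thirds down within the crop:
x = 282 + 2 × 284.33 ≈ 851; y = 342 + 2 × 580.67 ≈ 1503.

(851, 1503)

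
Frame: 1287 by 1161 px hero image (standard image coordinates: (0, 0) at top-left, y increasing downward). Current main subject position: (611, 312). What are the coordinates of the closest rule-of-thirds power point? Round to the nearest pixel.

Third lines: x ∈ {429, 858}, y ∈ {387, 774}.
611 is closer to x = 429; 312 is closer to y = 387.
So the nearest intersection is the upper-left power point.

(429, 387)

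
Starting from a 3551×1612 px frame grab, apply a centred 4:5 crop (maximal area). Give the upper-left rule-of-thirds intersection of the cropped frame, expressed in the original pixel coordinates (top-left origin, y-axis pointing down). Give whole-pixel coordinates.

3551/1612 > 4/5, so the 4:5 crop keeps the full height 1612 and trims width to 1612 × 4/5 = 1289.60 px.
Left offset = (3551 − 1289.60)/2 = 1130.70 px; top offset = 0.
Upper-left is one-third across and one-third down within the crop:
x = 1130.70 + 1 × 1289.60/3 ≈ 1561; y = 0.00 + 1 × 1612.00/3 ≈ 537.

x = 1561 px, y = 537 px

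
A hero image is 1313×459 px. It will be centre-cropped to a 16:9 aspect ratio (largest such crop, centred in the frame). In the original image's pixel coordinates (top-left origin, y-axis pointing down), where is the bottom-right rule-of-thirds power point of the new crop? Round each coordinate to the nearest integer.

x = 793 px, y = 306 px

1313/459 > 16/9, so the 16:9 crop keeps the full height 459 and trims width to 459 × 16/9 = 816.00 px.
Left offset = (1313 − 816.00)/2 = 248.50 px; top offset = 0.
Bottom-right is two-thirds across and two-thirds down within the crop:
x = 248.50 + 2 × 816.00/3 ≈ 793; y = 0.00 + 2 × 459.00/3 ≈ 306.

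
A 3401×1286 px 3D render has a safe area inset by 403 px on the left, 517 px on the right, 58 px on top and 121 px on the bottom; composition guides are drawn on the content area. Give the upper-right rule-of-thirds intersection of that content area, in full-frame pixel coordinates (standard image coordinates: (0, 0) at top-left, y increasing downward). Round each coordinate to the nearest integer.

Content width = 3401 − 403 − 517 = 2481 px; content height = 1286 − 58 − 121 = 1107 px.
Upper-right is two-thirds across and one-third down within the content area.
x = 403 + 2 × 2481/3 = 403 + 1654.00 ≈ 2057
y = 58 + 1 × 1107/3 = 58 + 369.00 ≈ 427

x = 2057 px, y = 427 px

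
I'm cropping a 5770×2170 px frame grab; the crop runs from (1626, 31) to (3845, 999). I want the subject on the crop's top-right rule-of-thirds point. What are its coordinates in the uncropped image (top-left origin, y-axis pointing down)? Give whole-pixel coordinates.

Crop width = 3845 − 1626 = 2219 px; one third is 739.67 px.
Crop height = 999 − 31 = 968 px; one third is 322.67 px.
The top-right point is two-thirds across and one-third down within the crop:
x = 1626 + 2 × 739.67 ≈ 3105; y = 31 + 1 × 322.67 ≈ 354.

(3105, 354)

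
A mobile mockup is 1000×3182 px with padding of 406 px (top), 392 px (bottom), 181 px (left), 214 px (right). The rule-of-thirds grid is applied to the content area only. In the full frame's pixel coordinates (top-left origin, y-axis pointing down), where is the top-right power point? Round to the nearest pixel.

Content width = 1000 − 181 − 214 = 605 px; content height = 3182 − 406 − 392 = 2384 px.
Top-right is two-thirds across and one-third down within the content area.
x = 181 + 2 × 605/3 = 181 + 403.33 ≈ 584
y = 406 + 1 × 2384/3 = 406 + 794.67 ≈ 1201

x = 584 px, y = 1201 px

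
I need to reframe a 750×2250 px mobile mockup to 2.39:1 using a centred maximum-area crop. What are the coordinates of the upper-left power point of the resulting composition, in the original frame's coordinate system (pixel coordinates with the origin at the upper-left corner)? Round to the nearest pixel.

x = 250 px, y = 1073 px

750/2250 < 2.39/1, so the 2.39:1 crop keeps the full width 750 and trims height to 750 × 1/2.39 = 313.81 px.
Top offset = (2250 − 313.81)/2 = 968.10 px; left offset = 0.
Upper-left is one-third across and one-third down within the crop:
x = 0.00 + 1 × 750.00/3 ≈ 250; y = 968.10 + 1 × 313.81/3 ≈ 1073.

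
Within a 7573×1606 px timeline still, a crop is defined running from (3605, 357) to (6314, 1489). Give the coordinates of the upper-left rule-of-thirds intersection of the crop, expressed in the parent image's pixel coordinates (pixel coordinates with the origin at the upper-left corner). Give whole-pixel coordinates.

(4508, 734)

Crop width = 6314 − 3605 = 2709 px; one third is 903.00 px.
Crop height = 1489 − 357 = 1132 px; one third is 377.33 px.
The upper-left point is one-third across and one-third down within the crop:
x = 3605 + 1 × 903.00 ≈ 4508; y = 357 + 1 × 377.33 ≈ 734.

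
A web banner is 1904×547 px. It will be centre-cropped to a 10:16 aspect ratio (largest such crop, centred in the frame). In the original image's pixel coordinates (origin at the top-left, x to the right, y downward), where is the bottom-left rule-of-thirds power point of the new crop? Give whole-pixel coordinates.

x = 895 px, y = 365 px

1904/547 > 10/16, so the 10:16 crop keeps the full height 547 and trims width to 547 × 10/16 = 341.88 px.
Left offset = (1904 − 341.88)/2 = 781.06 px; top offset = 0.
Bottom-left is one-third across and two-thirds down within the crop:
x = 781.06 + 1 × 341.88/3 ≈ 895; y = 0.00 + 2 × 547.00/3 ≈ 365.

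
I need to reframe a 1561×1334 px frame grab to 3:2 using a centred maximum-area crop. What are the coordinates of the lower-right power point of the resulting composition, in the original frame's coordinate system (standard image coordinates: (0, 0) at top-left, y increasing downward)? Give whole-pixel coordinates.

1561/1334 < 3/2, so the 3:2 crop keeps the full width 1561 and trims height to 1561 × 2/3 = 1040.67 px.
Top offset = (1334 − 1040.67)/2 = 146.67 px; left offset = 0.
Lower-right is two-thirds across and two-thirds down within the crop:
x = 0.00 + 2 × 1561.00/3 ≈ 1041; y = 146.67 + 2 × 1040.67/3 ≈ 840.

(1041, 840)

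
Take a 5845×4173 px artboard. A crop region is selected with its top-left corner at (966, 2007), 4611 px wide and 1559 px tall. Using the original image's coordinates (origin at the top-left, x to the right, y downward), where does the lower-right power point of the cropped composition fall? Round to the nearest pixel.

(4040, 3046)

One third of the crop width 4611 is 1537.00 px.
One third of the crop height 1559 is 519.67 px.
The lower-right point is two-thirds across and two-thirds down within the crop:
x = 966 + 2 × 1537.00 ≈ 4040; y = 2007 + 2 × 519.67 ≈ 3046.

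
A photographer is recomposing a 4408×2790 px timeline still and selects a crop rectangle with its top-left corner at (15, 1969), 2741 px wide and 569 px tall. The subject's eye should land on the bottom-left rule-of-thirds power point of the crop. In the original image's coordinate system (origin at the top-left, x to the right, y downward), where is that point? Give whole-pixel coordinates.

x = 929 px, y = 2348 px

One third of the crop width 2741 is 913.67 px.
One third of the crop height 569 is 189.67 px.
The bottom-left point is one-third across and two-thirds down within the crop:
x = 15 + 1 × 913.67 ≈ 929; y = 1969 + 2 × 189.67 ≈ 2348.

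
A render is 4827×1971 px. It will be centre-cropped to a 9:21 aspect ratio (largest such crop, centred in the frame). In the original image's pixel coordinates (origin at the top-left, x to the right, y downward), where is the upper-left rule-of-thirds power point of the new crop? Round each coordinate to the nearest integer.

4827/1971 > 9/21, so the 9:21 crop keeps the full height 1971 and trims width to 1971 × 9/21 = 844.71 px.
Left offset = (4827 − 844.71)/2 = 1991.14 px; top offset = 0.
Upper-left is one-third across and one-third down within the crop:
x = 1991.14 + 1 × 844.71/3 ≈ 2273; y = 0.00 + 1 × 1971.00/3 ≈ 657.

(2273, 657)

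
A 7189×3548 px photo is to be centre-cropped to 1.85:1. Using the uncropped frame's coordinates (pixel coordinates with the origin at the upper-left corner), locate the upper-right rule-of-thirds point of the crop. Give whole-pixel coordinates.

7189/3548 > 1.85/1, so the 1.85:1 crop keeps the full height 3548 and trims width to 3548 × 1.85/1 = 6563.80 px.
Left offset = (7189 − 6563.80)/2 = 312.60 px; top offset = 0.
Upper-right is two-thirds across and one-third down within the crop:
x = 312.60 + 2 × 6563.80/3 ≈ 4688; y = 0.00 + 1 × 3548.00/3 ≈ 1183.

x = 4688 px, y = 1183 px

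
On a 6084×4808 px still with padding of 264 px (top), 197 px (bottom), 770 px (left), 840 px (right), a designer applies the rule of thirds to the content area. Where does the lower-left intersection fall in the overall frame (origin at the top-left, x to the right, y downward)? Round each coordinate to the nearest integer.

Content width = 6084 − 770 − 840 = 4474 px; content height = 4808 − 264 − 197 = 4347 px.
Lower-left is one-third across and two-thirds down within the content area.
x = 770 + 1 × 4474/3 = 770 + 1491.33 ≈ 2261
y = 264 + 2 × 4347/3 = 264 + 2898.00 ≈ 3162

(2261, 3162)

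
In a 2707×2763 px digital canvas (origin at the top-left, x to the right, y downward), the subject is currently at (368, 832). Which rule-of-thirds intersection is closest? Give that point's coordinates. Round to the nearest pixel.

Third lines: x ∈ {902, 1805}, y ∈ {921, 1842}.
368 is closer to x = 902; 832 is closer to y = 921.
So the nearest intersection is the upper-left power point.

x = 902 px, y = 921 px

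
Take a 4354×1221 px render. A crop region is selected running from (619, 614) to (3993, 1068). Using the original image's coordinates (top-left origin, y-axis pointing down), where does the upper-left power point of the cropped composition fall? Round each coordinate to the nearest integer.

Crop width = 3993 − 619 = 3374 px; one third is 1124.67 px.
Crop height = 1068 − 614 = 454 px; one third is 151.33 px.
The upper-left point is one-third across and one-third down within the crop:
x = 619 + 1 × 1124.67 ≈ 1744; y = 614 + 1 × 151.33 ≈ 765.

x = 1744 px, y = 765 px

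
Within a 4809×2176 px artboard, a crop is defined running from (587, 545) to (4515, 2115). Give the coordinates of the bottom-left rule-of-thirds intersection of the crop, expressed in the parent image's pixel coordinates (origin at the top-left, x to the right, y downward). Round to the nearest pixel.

x = 1896 px, y = 1592 px

Crop width = 4515 − 587 = 3928 px; one third is 1309.33 px.
Crop height = 2115 − 545 = 1570 px; one third is 523.33 px.
The bottom-left point is one-third across and two-thirds down within the crop:
x = 587 + 1 × 1309.33 ≈ 1896; y = 545 + 2 × 523.33 ≈ 1592.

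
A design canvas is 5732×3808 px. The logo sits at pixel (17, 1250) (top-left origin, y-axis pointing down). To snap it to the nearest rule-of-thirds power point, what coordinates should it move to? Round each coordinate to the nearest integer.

x = 1911 px, y = 1269 px

Third lines: x ∈ {1911, 3821}, y ∈ {1269, 2539}.
17 is closer to x = 1911; 1250 is closer to y = 1269.
So the nearest intersection is the upper-left power point.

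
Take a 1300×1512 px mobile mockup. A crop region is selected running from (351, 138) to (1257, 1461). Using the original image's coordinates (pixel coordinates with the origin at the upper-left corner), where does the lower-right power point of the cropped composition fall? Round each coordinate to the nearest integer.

(955, 1020)

Crop width = 1257 − 351 = 906 px; one third is 302.00 px.
Crop height = 1461 − 138 = 1323 px; one third is 441.00 px.
The lower-right point is two-thirds across and two-thirds down within the crop:
x = 351 + 2 × 302.00 ≈ 955; y = 138 + 2 × 441.00 ≈ 1020.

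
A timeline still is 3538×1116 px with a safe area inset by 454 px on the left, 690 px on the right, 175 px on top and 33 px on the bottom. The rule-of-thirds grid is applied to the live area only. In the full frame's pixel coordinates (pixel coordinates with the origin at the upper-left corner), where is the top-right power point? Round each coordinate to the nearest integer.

Content width = 3538 − 454 − 690 = 2394 px; content height = 1116 − 175 − 33 = 908 px.
Top-right is two-thirds across and one-third down within the live area.
x = 454 + 2 × 2394/3 = 454 + 1596.00 ≈ 2050
y = 175 + 1 × 908/3 = 175 + 302.67 ≈ 478

x = 2050 px, y = 478 px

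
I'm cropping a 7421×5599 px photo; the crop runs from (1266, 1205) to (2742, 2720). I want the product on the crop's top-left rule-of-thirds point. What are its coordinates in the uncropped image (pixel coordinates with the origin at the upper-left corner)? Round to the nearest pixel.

Crop width = 2742 − 1266 = 1476 px; one third is 492.00 px.
Crop height = 2720 − 1205 = 1515 px; one third is 505.00 px.
The top-left point is one-third across and one-third down within the crop:
x = 1266 + 1 × 492.00 ≈ 1758; y = 1205 + 1 × 505.00 ≈ 1710.

x = 1758 px, y = 1710 px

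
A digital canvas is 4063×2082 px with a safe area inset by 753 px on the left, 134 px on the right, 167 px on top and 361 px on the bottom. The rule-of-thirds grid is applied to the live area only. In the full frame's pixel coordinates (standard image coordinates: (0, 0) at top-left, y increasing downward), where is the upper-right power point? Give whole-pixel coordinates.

x = 2870 px, y = 685 px

Content width = 4063 − 753 − 134 = 3176 px; content height = 2082 − 167 − 361 = 1554 px.
Upper-right is two-thirds across and one-third down within the live area.
x = 753 + 2 × 3176/3 = 753 + 2117.33 ≈ 2870
y = 167 + 1 × 1554/3 = 167 + 518.00 ≈ 685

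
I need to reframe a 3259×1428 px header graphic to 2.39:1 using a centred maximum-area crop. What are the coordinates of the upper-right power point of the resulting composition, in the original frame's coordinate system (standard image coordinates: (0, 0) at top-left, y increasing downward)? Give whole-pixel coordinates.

3259/1428 < 2.39/1, so the 2.39:1 crop keeps the full width 3259 and trims height to 3259 × 1/2.39 = 1363.60 px.
Top offset = (1428 − 1363.60)/2 = 32.20 px; left offset = 0.
Upper-right is two-thirds across and one-third down within the crop:
x = 0.00 + 2 × 3259.00/3 ≈ 2173; y = 32.20 + 1 × 1363.60/3 ≈ 487.

x = 2173 px, y = 487 px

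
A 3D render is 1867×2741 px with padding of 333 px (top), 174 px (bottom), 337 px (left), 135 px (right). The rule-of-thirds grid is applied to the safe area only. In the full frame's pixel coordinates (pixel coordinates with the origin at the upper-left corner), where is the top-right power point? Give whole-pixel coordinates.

Content width = 1867 − 337 − 135 = 1395 px; content height = 2741 − 333 − 174 = 2234 px.
Top-right is two-thirds across and one-third down within the safe area.
x = 337 + 2 × 1395/3 = 337 + 930.00 ≈ 1267
y = 333 + 1 × 2234/3 = 333 + 744.67 ≈ 1078

x = 1267 px, y = 1078 px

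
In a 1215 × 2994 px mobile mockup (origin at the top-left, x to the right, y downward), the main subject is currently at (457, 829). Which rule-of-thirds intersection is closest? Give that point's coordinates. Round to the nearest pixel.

Third lines: x ∈ {405, 810}, y ∈ {998, 1996}.
457 is closer to x = 405; 829 is closer to y = 998.
So the nearest intersection is the upper-left power point.

(405, 998)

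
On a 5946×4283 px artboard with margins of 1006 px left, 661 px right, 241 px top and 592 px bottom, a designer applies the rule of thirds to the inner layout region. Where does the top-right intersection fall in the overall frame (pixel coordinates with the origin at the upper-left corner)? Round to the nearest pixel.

Content width = 5946 − 1006 − 661 = 4279 px; content height = 4283 − 241 − 592 = 3450 px.
Top-right is two-thirds across and one-third down within the inner layout region.
x = 1006 + 2 × 4279/3 = 1006 + 2852.67 ≈ 3859
y = 241 + 1 × 3450/3 = 241 + 1150.00 ≈ 1391

(3859, 1391)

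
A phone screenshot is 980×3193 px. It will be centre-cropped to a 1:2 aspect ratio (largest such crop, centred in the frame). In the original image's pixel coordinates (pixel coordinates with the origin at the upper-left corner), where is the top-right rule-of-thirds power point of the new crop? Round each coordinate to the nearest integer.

980/3193 < 1/2, so the 1:2 crop keeps the full width 980 and trims height to 980 × 2/1 = 1960.00 px.
Top offset = (3193 − 1960.00)/2 = 616.50 px; left offset = 0.
Top-right is two-thirds across and one-third down within the crop:
x = 0.00 + 2 × 980.00/3 ≈ 653; y = 616.50 + 1 × 1960.00/3 ≈ 1270.

(653, 1270)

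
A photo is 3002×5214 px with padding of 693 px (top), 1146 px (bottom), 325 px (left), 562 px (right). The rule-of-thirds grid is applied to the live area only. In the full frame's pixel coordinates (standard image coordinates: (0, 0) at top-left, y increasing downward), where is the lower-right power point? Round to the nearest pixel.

(1735, 2943)

Content width = 3002 − 325 − 562 = 2115 px; content height = 5214 − 693 − 1146 = 3375 px.
Lower-right is two-thirds across and two-thirds down within the live area.
x = 325 + 2 × 2115/3 = 325 + 1410.00 ≈ 1735
y = 693 + 2 × 3375/3 = 693 + 2250.00 ≈ 2943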